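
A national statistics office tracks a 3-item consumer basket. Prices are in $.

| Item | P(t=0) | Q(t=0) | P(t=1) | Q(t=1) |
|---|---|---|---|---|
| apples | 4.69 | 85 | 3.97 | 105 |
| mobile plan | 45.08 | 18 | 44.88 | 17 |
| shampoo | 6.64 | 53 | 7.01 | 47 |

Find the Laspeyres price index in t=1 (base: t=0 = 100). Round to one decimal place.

97.1

Laspeyres price index uses base-period quantities as weights.
ΣP(t=1)·Q(t=0) = 3.97×85 + 44.88×18 + 7.01×53 = 337.45 + 807.84 + 371.53 = 1516.82
ΣP(t=0)·Q(t=0) = 4.69×85 + 45.08×18 + 6.64×53 = 398.65 + 811.44 + 351.92 = 1562.01
Index = 1516.82 / 1562.01 × 100 = 97.1069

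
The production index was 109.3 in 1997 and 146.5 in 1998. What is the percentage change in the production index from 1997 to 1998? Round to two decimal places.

Change = (146.5 − 109.3) / 109.3 × 100
       = 37.2 / 109.3 × 100 = 34.0348%

34.03%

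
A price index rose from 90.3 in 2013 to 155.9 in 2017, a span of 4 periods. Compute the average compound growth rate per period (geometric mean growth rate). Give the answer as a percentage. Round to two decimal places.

Growth factor = (155.9/90.3)^(1/4) = (1.726467)^(1/4) = 1.146277
Growth rate = 1.146277 − 1 = 0.146277 = 14.6277%

14.63%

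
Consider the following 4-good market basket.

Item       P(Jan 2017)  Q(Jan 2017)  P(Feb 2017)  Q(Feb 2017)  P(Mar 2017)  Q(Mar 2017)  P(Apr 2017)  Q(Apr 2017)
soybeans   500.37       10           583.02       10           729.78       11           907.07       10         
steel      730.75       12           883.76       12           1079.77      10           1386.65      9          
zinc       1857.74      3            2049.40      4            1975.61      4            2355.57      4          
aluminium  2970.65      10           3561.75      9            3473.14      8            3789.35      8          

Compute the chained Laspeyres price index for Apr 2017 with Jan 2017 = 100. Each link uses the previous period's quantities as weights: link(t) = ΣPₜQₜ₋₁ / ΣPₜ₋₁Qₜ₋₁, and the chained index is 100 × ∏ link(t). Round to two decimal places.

145.05

Link Jan 2017→Feb 2017:
ΣP(Feb 2017)Q(Jan 2017) = 583.02×10 + 883.76×12 + 2049.40×3 + 3561.75×10 = 5830.2 + 10605.12 + 6148.2 + 35617.5 = 58201.02
ΣP(Jan 2017)Q(Jan 2017) = 500.37×10 + 730.75×12 + 1857.74×3 + 2970.65×10 = 5003.7 + 8769 + 5573.22 + 29706.5 = 49052.42
link = 58201.02/49052.42 = 1.186507
Link Feb 2017→Mar 2017:
ΣP(Mar 2017)Q(Feb 2017) = 729.78×10 + 1079.77×12 + 1975.61×4 + 3473.14×9 = 7297.8 + 12957.24 + 7902.44 + 31258.26 = 59415.74
ΣP(Feb 2017)Q(Feb 2017) = 583.02×10 + 883.76×12 + 2049.40×4 + 3561.75×9 = 5830.2 + 10605.12 + 8197.6 + 32055.75 = 56688.67
link = 59415.74/56688.67 = 1.048106
Link Mar 2017→Apr 2017:
ΣP(Apr 2017)Q(Mar 2017) = 907.07×11 + 1386.65×10 + 2355.57×4 + 3789.35×8 = 9977.77 + 13866.5 + 9422.28 + 30314.8 = 63581.35
ΣP(Mar 2017)Q(Mar 2017) = 729.78×11 + 1079.77×10 + 1975.61×4 + 3473.14×8 = 8027.58 + 10797.7 + 7902.44 + 27785.12 = 54512.84
link = 63581.35/54512.84 = 1.166355
Chained index = 100 × 1.186507 × 1.048106 × 1.166355 = 145.0462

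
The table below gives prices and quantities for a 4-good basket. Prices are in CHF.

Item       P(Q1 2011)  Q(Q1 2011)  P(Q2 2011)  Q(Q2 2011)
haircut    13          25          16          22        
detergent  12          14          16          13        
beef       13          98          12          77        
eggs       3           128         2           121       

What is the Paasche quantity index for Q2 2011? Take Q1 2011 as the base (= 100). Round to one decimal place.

Paasche quantity index uses current-period prices as weights.
ΣP(Q2 2011)·Q(Q2 2011) = 16×22 + 16×13 + 12×77 + 2×121 = 352 + 208 + 924 + 242 = 1726
ΣP(Q2 2011)·Q(Q1 2011) = 16×25 + 16×14 + 12×98 + 2×128 = 400 + 224 + 1176 + 256 = 2056
Index = 1726 / 2056 × 100 = 83.9494

83.9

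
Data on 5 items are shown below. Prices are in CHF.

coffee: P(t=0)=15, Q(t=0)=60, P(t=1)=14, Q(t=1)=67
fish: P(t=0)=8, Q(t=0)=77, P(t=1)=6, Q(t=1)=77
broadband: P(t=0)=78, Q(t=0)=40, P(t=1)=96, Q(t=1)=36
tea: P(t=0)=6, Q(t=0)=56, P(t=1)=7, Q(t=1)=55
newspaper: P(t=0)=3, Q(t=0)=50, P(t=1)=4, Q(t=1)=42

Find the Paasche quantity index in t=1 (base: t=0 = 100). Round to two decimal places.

94.33

Paasche quantity index uses current-period prices as weights.
ΣP(t=1)·Q(t=1) = 14×67 + 6×77 + 96×36 + 7×55 + 4×42 = 938 + 462 + 3456 + 385 + 168 = 5409
ΣP(t=1)·Q(t=0) = 14×60 + 6×77 + 96×40 + 7×56 + 4×50 = 840 + 462 + 3840 + 392 + 200 = 5734
Index = 5409 / 5734 × 100 = 94.3321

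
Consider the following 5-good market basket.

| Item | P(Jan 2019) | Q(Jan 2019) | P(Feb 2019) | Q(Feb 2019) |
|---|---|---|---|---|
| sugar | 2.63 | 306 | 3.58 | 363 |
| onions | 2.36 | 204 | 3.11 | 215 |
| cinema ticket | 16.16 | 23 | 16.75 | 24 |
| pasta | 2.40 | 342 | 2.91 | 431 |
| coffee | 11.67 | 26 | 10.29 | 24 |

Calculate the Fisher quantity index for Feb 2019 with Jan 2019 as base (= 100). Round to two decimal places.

114.17

Laspeyres component (base-period weights):
ΣP(Jan 2019)Q(Feb 2019) = 2.63×363 + 2.36×215 + 16.16×24 + 2.40×431 + 11.67×24 = 954.69 + 507.4 + 387.84 + 1034.4 + 280.08 = 3164.41
ΣP(Jan 2019)Q(Jan 2019) = 2.63×306 + 2.36×204 + 16.16×23 + 2.40×342 + 11.67×26 = 804.78 + 481.44 + 371.68 + 820.8 + 303.42 = 2782.12
L = 3164.41 / 2782.12 × 100 = 113.7410
Paasche component (current-period weights):
ΣP(Feb 2019)Q(Feb 2019) = 3.58×363 + 3.11×215 + 16.75×24 + 2.91×431 + 10.29×24 = 1299.54 + 668.65 + 402 + 1254.21 + 246.96 = 3871.36
ΣP(Feb 2019)Q(Jan 2019) = 3.58×306 + 3.11×204 + 16.75×23 + 2.91×342 + 10.29×26 = 1095.48 + 634.44 + 385.25 + 995.22 + 267.54 = 3377.93
P = 3871.36 / 3377.93 × 100 = 114.6075
Fisher = √(L × P) = √(113.7410 × 114.6075) = 114.1734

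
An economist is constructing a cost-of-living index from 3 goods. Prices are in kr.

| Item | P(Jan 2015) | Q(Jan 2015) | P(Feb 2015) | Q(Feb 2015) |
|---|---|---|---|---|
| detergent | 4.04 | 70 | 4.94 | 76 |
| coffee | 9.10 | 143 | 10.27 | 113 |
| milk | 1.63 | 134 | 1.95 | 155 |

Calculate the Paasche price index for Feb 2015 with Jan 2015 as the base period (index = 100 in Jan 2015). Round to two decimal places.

115.76

Paasche price index uses current-period quantities as weights.
ΣP(Feb 2015)·Q(Feb 2015) = 4.94×76 + 10.27×113 + 1.95×155 = 375.44 + 1160.51 + 302.25 = 1838.2
ΣP(Jan 2015)·Q(Feb 2015) = 4.04×76 + 9.10×113 + 1.63×155 = 307.04 + 1028.3 + 252.65 = 1587.99
Index = 1838.2 / 1587.99 × 100 = 115.7564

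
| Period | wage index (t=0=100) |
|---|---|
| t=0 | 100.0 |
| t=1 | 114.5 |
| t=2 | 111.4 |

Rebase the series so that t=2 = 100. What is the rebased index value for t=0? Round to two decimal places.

89.77

Rebased(t=0) = 100.0 / 111.4 × 100 = 89.7666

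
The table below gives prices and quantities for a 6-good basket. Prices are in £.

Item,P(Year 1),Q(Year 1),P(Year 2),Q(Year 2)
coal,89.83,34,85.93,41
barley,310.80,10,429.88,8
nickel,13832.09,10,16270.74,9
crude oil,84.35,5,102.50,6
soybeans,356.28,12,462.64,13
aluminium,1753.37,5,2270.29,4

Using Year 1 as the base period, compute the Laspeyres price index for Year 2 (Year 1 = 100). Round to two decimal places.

Laspeyres price index uses base-period quantities as weights.
ΣP(Year 2)·Q(Year 1) = 85.93×34 + 429.88×10 + 16270.74×10 + 102.50×5 + 462.64×12 + 2270.29×5 = 2921.62 + 4298.8 + 162707.4 + 512.5 + 5551.68 + 11351.45 = 187343.45
ΣP(Year 1)·Q(Year 1) = 89.83×34 + 310.80×10 + 13832.09×10 + 84.35×5 + 356.28×12 + 1753.37×5 = 3054.22 + 3108 + 138320.9 + 421.75 + 4275.36 + 8766.85 = 157947.08
Index = 187343.45 / 157947.08 × 100 = 118.6115

118.61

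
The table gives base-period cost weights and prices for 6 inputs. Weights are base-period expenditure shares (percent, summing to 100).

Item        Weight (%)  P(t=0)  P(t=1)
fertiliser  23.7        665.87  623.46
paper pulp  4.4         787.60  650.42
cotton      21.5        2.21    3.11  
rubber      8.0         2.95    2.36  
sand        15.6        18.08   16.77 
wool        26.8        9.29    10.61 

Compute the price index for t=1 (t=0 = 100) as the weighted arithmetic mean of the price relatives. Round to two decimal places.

fertiliser: 23.7 × (623.46/665.87) = 23.7 × 0.936309 = 22.1905
paper pulp: 4.4 × (650.42/787.60) = 4.4 × 0.825825 = 3.6336
cotton: 21.5 × (3.11/2.21) = 21.5 × 1.407240 = 30.2557
rubber: 8.0 × (2.36/2.95) = 8.0 × 0.800000 = 6.4000
sand: 15.6 × (16.77/18.08) = 15.6 × 0.927544 = 14.4697
wool: 26.8 × (10.61/9.29) = 26.8 × 1.142088 = 30.6080
Index = Σ wᵢ·(p₁ᵢ/p₀ᵢ) = 22.1905 + 3.6336 + 30.2557 + 6.4000 + 14.4697 + 30.6080 = 107.5575

107.56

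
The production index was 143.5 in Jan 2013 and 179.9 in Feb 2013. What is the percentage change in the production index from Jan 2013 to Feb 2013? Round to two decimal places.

25.37%

Change = (179.9 − 143.5) / 143.5 × 100
       = 36.4 / 143.5 × 100 = 25.3659%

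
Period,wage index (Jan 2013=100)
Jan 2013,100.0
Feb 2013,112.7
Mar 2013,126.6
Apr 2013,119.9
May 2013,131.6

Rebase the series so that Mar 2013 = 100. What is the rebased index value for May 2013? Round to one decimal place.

103.9

Rebased(May 2013) = 131.6 / 126.6 × 100 = 103.9494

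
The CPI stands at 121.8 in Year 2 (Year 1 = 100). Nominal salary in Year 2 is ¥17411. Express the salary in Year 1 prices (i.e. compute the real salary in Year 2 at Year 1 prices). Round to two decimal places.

Real = Nominal ÷ (Index/100) = 17411 ÷ (121.8/100)
     = 17411 ÷ 1.218 = 14294.7455

14294.75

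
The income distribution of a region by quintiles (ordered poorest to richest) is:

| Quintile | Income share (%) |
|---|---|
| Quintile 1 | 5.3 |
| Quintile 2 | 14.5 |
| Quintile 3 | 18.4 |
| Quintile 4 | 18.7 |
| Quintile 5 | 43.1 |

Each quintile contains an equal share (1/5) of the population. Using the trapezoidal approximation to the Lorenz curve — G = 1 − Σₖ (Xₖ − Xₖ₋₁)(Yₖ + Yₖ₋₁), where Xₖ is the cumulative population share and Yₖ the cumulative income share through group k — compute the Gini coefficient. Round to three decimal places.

0.319

Cumulative income shares Yₖ: 0.0530, 0.1980, 0.3820, 0.5690, 1.0000
Σ (Xₖ−Xₖ₋₁)(Yₖ+Yₖ₋₁) = (1/5)(0.0530+0.0000) + (1/5)(0.1980+0.0530) + (1/5)(0.3820+0.1980) + (1/5)(0.5690+0.3820) + (1/5)(1.0000+0.5690)
  = 0.0106 + 0.0502 + 0.1160 + 0.1902 + 0.3138 = 0.6808
G = 1 − 0.6808 = 0.3192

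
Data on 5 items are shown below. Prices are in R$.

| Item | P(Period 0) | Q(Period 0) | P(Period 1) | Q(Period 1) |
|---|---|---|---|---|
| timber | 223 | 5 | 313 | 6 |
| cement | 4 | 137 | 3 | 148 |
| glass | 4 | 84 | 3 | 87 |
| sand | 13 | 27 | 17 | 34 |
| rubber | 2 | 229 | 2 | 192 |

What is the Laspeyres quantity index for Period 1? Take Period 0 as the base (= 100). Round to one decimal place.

Laspeyres quantity index uses base-period prices as weights.
ΣP(Period 0)·Q(Period 1) = 223×6 + 4×148 + 4×87 + 13×34 + 2×192 = 1338 + 592 + 348 + 442 + 384 = 3104
ΣP(Period 0)·Q(Period 0) = 223×5 + 4×137 + 4×84 + 13×27 + 2×229 = 1115 + 548 + 336 + 351 + 458 = 2808
Index = 3104 / 2808 × 100 = 110.5413

110.5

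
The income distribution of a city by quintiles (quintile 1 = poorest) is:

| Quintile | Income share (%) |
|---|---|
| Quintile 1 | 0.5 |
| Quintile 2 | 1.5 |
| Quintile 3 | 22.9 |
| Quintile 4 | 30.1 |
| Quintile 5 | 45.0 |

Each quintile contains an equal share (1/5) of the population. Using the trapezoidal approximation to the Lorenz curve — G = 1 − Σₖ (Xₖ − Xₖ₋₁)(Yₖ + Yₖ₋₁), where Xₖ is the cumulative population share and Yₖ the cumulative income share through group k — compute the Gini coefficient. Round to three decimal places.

0.470

Cumulative income shares Yₖ: 0.0050, 0.0200, 0.2490, 0.5500, 1.0000
Σ (Xₖ−Xₖ₋₁)(Yₖ+Yₖ₋₁) = (1/5)(0.0050+0.0000) + (1/5)(0.0200+0.0050) + (1/5)(0.2490+0.0200) + (1/5)(0.5500+0.2490) + (1/5)(1.0000+0.5500)
  = 0.0010 + 0.0050 + 0.0538 + 0.1598 + 0.3100 = 0.5296
G = 1 − 0.5296 = 0.4704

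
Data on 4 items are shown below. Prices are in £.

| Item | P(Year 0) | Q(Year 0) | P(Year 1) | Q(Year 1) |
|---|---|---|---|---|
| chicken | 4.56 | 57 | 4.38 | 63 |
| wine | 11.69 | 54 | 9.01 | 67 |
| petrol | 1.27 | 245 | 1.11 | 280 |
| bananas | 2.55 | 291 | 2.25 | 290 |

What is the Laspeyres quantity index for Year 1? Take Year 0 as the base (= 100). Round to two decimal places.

Laspeyres quantity index uses base-period prices as weights.
ΣP(Year 0)·Q(Year 1) = 4.56×63 + 11.69×67 + 1.27×280 + 2.55×290 = 287.28 + 783.23 + 355.6 + 739.5 = 2165.61
ΣP(Year 0)·Q(Year 0) = 4.56×57 + 11.69×54 + 1.27×245 + 2.55×291 = 259.92 + 631.26 + 311.15 + 742.05 = 1944.38
Index = 2165.61 / 1944.38 × 100 = 111.3779

111.38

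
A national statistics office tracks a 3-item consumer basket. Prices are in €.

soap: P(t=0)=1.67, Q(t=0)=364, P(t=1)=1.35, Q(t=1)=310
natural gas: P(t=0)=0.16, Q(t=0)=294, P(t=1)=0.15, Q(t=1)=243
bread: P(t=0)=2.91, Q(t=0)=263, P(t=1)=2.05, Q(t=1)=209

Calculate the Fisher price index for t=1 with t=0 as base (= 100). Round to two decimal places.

Laspeyres component (base-period weights):
ΣP(t=1)Q(t=0) = 1.35×364 + 0.15×294 + 2.05×263 = 491.4 + 44.1 + 539.15 = 1074.65
ΣP(t=0)Q(t=0) = 1.67×364 + 0.16×294 + 2.91×263 = 607.88 + 47.04 + 765.33 = 1420.25
L = 1074.65 / 1420.25 × 100 = 75.6663
Paasche component (current-period weights):
ΣP(t=1)Q(t=1) = 1.35×310 + 0.15×243 + 2.05×209 = 418.5 + 36.45 + 428.45 = 883.4
ΣP(t=0)Q(t=1) = 1.67×310 + 0.16×243 + 2.91×209 = 517.7 + 38.88 + 608.19 = 1164.77
P = 883.4 / 1164.77 × 100 = 75.8433
Fisher = √(L × P) = √(75.6663 × 75.8433) = 75.7547

75.75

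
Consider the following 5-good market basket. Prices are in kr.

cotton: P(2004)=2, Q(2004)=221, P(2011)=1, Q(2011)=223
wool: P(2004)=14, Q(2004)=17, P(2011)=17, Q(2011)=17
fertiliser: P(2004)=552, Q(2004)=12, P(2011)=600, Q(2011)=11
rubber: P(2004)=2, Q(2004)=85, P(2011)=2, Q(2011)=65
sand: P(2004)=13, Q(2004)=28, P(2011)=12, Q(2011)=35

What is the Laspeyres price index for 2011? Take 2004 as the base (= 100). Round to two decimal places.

Laspeyres price index uses base-period quantities as weights.
ΣP(2011)·Q(2004) = 1×221 + 17×17 + 600×12 + 2×85 + 12×28 = 221 + 289 + 7200 + 170 + 336 = 8216
ΣP(2004)·Q(2004) = 2×221 + 14×17 + 552×12 + 2×85 + 13×28 = 442 + 238 + 6624 + 170 + 364 = 7838
Index = 8216 / 7838 × 100 = 104.8227

104.82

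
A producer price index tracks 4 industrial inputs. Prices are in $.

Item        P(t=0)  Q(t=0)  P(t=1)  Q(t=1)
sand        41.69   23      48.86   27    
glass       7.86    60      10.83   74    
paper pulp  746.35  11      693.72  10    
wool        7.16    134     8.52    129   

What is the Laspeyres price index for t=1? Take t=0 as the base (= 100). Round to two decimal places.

99.49

Laspeyres price index uses base-period quantities as weights.
ΣP(t=1)·Q(t=0) = 48.86×23 + 10.83×60 + 693.72×11 + 8.52×134 = 1123.78 + 649.8 + 7630.92 + 1141.68 = 10546.18
ΣP(t=0)·Q(t=0) = 41.69×23 + 7.86×60 + 746.35×11 + 7.16×134 = 958.87 + 471.6 + 8209.85 + 959.44 = 10599.76
Index = 10546.18 / 10599.76 × 100 = 99.4945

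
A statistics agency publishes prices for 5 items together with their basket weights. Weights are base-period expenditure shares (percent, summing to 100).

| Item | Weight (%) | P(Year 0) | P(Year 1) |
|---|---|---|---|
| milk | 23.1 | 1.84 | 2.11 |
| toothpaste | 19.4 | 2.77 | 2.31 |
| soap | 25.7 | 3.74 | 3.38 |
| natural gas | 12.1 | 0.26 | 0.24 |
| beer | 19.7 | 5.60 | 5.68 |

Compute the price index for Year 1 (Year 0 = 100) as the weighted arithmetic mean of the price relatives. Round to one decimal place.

97.0

milk: 23.1 × (2.11/1.84) = 23.1 × 1.146739 = 26.4897
toothpaste: 19.4 × (2.31/2.77) = 19.4 × 0.833935 = 16.1783
soap: 25.7 × (3.38/3.74) = 25.7 × 0.903743 = 23.2262
natural gas: 12.1 × (0.24/0.26) = 12.1 × 0.923077 = 11.1692
beer: 19.7 × (5.68/5.60) = 19.7 × 1.014286 = 19.9814
Index = Σ wᵢ·(p₁ᵢ/p₀ᵢ) = 26.4897 + 16.1783 + 23.2262 + 11.1692 + 19.9814 = 97.0449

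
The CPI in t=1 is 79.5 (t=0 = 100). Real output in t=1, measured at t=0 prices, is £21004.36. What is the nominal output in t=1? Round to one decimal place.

Nominal = Real × (Index/100) = 21004.36 × (79.5/100)
        = 21004.36 × 0.795 = 16698.4662

16698.5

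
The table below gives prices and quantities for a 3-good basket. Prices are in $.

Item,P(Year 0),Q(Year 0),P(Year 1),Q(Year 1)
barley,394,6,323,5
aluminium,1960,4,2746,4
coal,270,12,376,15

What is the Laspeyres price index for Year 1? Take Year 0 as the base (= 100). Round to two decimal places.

Laspeyres price index uses base-period quantities as weights.
ΣP(Year 1)·Q(Year 0) = 323×6 + 2746×4 + 376×12 = 1938 + 10984 + 4512 = 17434
ΣP(Year 0)·Q(Year 0) = 394×6 + 1960×4 + 270×12 = 2364 + 7840 + 3240 = 13444
Index = 17434 / 13444 × 100 = 129.6787

129.68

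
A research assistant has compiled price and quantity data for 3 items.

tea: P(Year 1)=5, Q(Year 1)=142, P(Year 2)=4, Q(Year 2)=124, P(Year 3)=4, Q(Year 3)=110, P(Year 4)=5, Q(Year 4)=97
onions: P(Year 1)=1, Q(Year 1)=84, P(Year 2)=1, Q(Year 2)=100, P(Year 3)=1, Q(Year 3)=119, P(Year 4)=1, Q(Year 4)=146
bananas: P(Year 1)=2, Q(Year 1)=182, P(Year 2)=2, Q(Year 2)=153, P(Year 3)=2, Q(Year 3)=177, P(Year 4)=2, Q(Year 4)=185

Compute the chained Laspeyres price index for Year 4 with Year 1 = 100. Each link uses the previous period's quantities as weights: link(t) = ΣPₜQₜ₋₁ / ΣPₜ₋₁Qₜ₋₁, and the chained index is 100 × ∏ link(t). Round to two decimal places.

Link Year 1→Year 2:
ΣP(Year 2)Q(Year 1) = 4×142 + 1×84 + 2×182 = 568 + 84 + 364 = 1016
ΣP(Year 1)Q(Year 1) = 5×142 + 1×84 + 2×182 = 710 + 84 + 364 = 1158
link = 1016/1158 = 0.877375
Link Year 2→Year 3:
ΣP(Year 3)Q(Year 2) = 4×124 + 1×100 + 2×153 = 496 + 100 + 306 = 902
ΣP(Year 2)Q(Year 2) = 4×124 + 1×100 + 2×153 = 496 + 100 + 306 = 902
link = 902/902 = 1.000000
Link Year 3→Year 4:
ΣP(Year 4)Q(Year 3) = 5×110 + 1×119 + 2×177 = 550 + 119 + 354 = 1023
ΣP(Year 3)Q(Year 3) = 4×110 + 1×119 + 2×177 = 440 + 119 + 354 = 913
link = 1023/913 = 1.120482
Chained index = 100 × 0.877375 × 1.000000 × 1.120482 = 98.3083

98.31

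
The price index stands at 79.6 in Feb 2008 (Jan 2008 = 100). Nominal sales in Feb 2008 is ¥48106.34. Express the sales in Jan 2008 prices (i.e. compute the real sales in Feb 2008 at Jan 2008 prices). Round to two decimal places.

Real = Nominal ÷ (Index/100) = 48106.34 ÷ (79.6/100)
     = 48106.34 ÷ 0.796 = 60435.1005

60435.10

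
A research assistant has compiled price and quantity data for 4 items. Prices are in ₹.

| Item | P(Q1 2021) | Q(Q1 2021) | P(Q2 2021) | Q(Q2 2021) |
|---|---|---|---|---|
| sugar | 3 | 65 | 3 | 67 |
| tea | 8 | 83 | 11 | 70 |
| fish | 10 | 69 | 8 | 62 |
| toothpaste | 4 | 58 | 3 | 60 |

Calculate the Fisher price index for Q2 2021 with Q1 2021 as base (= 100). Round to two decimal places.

Laspeyres component (base-period weights):
ΣP(Q2 2021)Q(Q1 2021) = 3×65 + 11×83 + 8×69 + 3×58 = 195 + 913 + 552 + 174 = 1834
ΣP(Q1 2021)Q(Q1 2021) = 3×65 + 8×83 + 10×69 + 4×58 = 195 + 664 + 690 + 232 = 1781
L = 1834 / 1781 × 100 = 102.9759
Paasche component (current-period weights):
ΣP(Q2 2021)Q(Q2 2021) = 3×67 + 11×70 + 8×62 + 3×60 = 201 + 770 + 496 + 180 = 1647
ΣP(Q1 2021)Q(Q2 2021) = 3×67 + 8×70 + 10×62 + 4×60 = 201 + 560 + 620 + 240 = 1621
P = 1647 / 1621 × 100 = 101.6039
Fisher = √(L × P) = √(102.9759 × 101.6039) = 102.2876

102.29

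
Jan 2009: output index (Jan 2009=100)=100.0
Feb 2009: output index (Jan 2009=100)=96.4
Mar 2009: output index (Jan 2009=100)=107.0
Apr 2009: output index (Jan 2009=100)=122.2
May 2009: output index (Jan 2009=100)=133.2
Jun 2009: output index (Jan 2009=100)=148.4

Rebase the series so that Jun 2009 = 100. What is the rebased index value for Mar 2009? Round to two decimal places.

Rebased(Mar 2009) = 107.0 / 148.4 × 100 = 72.1024

72.10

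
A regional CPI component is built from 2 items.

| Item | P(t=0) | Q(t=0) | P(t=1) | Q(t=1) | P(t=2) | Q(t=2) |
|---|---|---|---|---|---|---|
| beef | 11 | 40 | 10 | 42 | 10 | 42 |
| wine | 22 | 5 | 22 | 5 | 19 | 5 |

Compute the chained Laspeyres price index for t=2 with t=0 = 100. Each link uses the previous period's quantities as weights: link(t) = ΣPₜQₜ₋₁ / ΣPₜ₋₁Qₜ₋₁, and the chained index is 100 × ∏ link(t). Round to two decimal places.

Link t=0→t=1:
ΣP(t=1)Q(t=0) = 10×40 + 22×5 = 400 + 110 = 510
ΣP(t=0)Q(t=0) = 11×40 + 22×5 = 440 + 110 = 550
link = 510/550 = 0.927273
Link t=1→t=2:
ΣP(t=2)Q(t=1) = 10×42 + 19×5 = 420 + 95 = 515
ΣP(t=1)Q(t=1) = 10×42 + 22×5 = 420 + 110 = 530
link = 515/530 = 0.971698
Chained index = 100 × 0.927273 × 0.971698 = 90.1029

90.10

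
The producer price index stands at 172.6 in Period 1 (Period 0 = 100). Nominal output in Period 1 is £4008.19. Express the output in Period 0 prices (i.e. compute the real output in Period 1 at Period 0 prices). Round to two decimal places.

Real = Nominal ÷ (Index/100) = 4008.19 ÷ (172.6/100)
     = 4008.19 ÷ 1.726 = 2322.2422

2322.24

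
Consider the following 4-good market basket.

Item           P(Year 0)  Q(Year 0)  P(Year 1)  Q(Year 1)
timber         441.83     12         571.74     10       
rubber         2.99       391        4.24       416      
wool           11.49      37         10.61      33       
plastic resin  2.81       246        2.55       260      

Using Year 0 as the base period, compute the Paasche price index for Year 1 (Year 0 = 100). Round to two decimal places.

125.44

Paasche price index uses current-period quantities as weights.
ΣP(Year 1)·Q(Year 1) = 571.74×10 + 4.24×416 + 10.61×33 + 2.55×260 = 5717.4 + 1763.84 + 350.13 + 663 = 8494.37
ΣP(Year 0)·Q(Year 1) = 441.83×10 + 2.99×416 + 11.49×33 + 2.81×260 = 4418.3 + 1243.84 + 379.17 + 730.6 = 6771.91
Index = 8494.37 / 6771.91 × 100 = 125.4354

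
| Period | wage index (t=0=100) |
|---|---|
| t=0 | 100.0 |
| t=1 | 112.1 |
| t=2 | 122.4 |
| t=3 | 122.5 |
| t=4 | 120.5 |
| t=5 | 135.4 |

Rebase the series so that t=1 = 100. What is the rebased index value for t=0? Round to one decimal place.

89.2

Rebased(t=0) = 100.0 / 112.1 × 100 = 89.2061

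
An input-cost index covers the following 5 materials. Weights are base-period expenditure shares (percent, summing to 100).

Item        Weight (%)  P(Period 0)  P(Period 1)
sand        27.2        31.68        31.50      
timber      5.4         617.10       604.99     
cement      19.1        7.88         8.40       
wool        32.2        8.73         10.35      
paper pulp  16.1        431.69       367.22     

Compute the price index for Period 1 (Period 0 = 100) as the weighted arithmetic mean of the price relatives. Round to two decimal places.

sand: 27.2 × (31.50/31.68) = 27.2 × 0.994318 = 27.0455
timber: 5.4 × (604.99/617.10) = 5.4 × 0.980376 = 5.2940
cement: 19.1 × (8.40/7.88) = 19.1 × 1.065990 = 20.3604
wool: 32.2 × (10.35/8.73) = 32.2 × 1.185567 = 38.1753
paper pulp: 16.1 × (367.22/431.69) = 16.1 × 0.850657 = 13.6956
Index = Σ wᵢ·(p₁ᵢ/p₀ᵢ) = 27.0455 + 5.2940 + 20.3604 + 38.1753 + 13.6956 = 104.5707

104.57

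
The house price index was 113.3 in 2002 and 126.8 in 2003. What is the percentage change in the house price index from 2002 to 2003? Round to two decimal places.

Change = (126.8 − 113.3) / 113.3 × 100
       = 13.5 / 113.3 × 100 = 11.9153%

11.92%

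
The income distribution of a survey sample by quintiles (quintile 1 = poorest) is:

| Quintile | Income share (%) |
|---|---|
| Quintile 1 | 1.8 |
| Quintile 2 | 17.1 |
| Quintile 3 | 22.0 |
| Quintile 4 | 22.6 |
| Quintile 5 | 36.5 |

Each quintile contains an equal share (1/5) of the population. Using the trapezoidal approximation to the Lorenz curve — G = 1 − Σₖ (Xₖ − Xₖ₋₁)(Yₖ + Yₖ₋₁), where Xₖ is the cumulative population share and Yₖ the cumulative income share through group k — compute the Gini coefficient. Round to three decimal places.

0.300

Cumulative income shares Yₖ: 0.0180, 0.1890, 0.4090, 0.6350, 1.0000
Σ (Xₖ−Xₖ₋₁)(Yₖ+Yₖ₋₁) = (1/5)(0.0180+0.0000) + (1/5)(0.1890+0.0180) + (1/5)(0.4090+0.1890) + (1/5)(0.6350+0.4090) + (1/5)(1.0000+0.6350)
  = 0.0036 + 0.0414 + 0.1196 + 0.2088 + 0.3270 = 0.7004
G = 1 − 0.7004 = 0.2996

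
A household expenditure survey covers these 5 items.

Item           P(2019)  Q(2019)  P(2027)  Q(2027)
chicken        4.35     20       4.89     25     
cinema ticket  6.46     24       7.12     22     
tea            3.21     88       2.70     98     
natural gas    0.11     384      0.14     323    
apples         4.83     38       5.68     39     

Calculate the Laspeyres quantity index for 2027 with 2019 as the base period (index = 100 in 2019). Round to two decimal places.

105.20

Laspeyres quantity index uses base-period prices as weights.
ΣP(2019)·Q(2027) = 4.35×25 + 6.46×22 + 3.21×98 + 0.11×323 + 4.83×39 = 108.75 + 142.12 + 314.58 + 35.53 + 188.37 = 789.35
ΣP(2019)·Q(2019) = 4.35×20 + 6.46×24 + 3.21×88 + 0.11×384 + 4.83×38 = 87 + 155.04 + 282.48 + 42.24 + 183.54 = 750.3
Index = 789.35 / 750.3 × 100 = 105.2046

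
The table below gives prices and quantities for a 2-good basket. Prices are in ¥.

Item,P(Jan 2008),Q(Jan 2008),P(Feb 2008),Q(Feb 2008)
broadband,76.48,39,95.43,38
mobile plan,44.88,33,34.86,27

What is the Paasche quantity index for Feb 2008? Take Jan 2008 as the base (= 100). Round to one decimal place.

93.7

Paasche quantity index uses current-period prices as weights.
ΣP(Feb 2008)·Q(Feb 2008) = 95.43×38 + 34.86×27 = 3626.34 + 941.22 = 4567.56
ΣP(Feb 2008)·Q(Jan 2008) = 95.43×39 + 34.86×33 = 3721.77 + 1150.38 = 4872.15
Index = 4567.56 / 4872.15 × 100 = 93.7483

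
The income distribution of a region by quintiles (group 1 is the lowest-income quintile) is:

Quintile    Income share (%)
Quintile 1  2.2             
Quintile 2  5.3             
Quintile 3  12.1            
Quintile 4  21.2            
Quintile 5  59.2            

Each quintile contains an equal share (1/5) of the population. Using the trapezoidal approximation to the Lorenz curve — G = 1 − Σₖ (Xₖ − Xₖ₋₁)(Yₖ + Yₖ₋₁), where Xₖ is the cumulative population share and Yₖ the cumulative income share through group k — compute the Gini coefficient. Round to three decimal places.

Cumulative income shares Yₖ: 0.0220, 0.0750, 0.1960, 0.4080, 1.0000
Σ (Xₖ−Xₖ₋₁)(Yₖ+Yₖ₋₁) = (1/5)(0.0220+0.0000) + (1/5)(0.0750+0.0220) + (1/5)(0.1960+0.0750) + (1/5)(0.4080+0.1960) + (1/5)(1.0000+0.4080)
  = 0.0044 + 0.0194 + 0.0542 + 0.1208 + 0.2816 = 0.4804
G = 1 − 0.4804 = 0.5196

0.520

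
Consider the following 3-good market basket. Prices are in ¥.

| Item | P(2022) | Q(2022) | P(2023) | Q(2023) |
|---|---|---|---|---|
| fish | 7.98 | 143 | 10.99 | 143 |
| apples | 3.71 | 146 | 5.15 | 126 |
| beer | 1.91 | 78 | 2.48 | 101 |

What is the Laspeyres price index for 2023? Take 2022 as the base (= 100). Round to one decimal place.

137.4

Laspeyres price index uses base-period quantities as weights.
ΣP(2023)·Q(2022) = 10.99×143 + 5.15×146 + 2.48×78 = 1571.57 + 751.9 + 193.44 = 2516.91
ΣP(2022)·Q(2022) = 7.98×143 + 3.71×146 + 1.91×78 = 1141.14 + 541.66 + 148.98 = 1831.78
Index = 2516.91 / 1831.78 × 100 = 137.4024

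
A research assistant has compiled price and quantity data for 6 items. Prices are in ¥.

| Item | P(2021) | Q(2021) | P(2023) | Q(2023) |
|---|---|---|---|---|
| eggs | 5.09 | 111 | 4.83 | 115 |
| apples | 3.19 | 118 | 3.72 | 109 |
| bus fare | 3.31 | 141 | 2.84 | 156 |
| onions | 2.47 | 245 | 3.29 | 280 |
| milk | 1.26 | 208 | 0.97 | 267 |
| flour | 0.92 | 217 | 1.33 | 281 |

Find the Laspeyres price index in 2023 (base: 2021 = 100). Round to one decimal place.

108.0

Laspeyres price index uses base-period quantities as weights.
ΣP(2023)·Q(2021) = 4.83×111 + 3.72×118 + 2.84×141 + 3.29×245 + 0.97×208 + 1.33×217 = 536.13 + 438.96 + 400.44 + 806.05 + 201.76 + 288.61 = 2671.95
ΣP(2021)·Q(2021) = 5.09×111 + 3.19×118 + 3.31×141 + 2.47×245 + 1.26×208 + 0.92×217 = 564.99 + 376.42 + 466.71 + 605.15 + 262.08 + 199.64 = 2474.99
Index = 2671.95 / 2474.99 × 100 = 107.9580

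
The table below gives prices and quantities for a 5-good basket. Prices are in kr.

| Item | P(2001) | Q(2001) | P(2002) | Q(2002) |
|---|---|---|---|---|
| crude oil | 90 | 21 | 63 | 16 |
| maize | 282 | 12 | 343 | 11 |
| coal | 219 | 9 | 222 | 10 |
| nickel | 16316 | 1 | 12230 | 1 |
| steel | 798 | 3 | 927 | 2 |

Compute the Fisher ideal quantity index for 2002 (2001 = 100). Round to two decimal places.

Laspeyres component (base-period weights):
ΣP(2001)Q(2002) = 90×16 + 282×11 + 219×10 + 16316×1 + 798×2 = 1440 + 3102 + 2190 + 16316 + 1596 = 24644
ΣP(2001)Q(2001) = 90×21 + 282×12 + 219×9 + 16316×1 + 798×3 = 1890 + 3384 + 1971 + 16316 + 2394 = 25955
L = 24644 / 25955 × 100 = 94.9490
Paasche component (current-period weights):
ΣP(2002)Q(2002) = 63×16 + 343×11 + 222×10 + 12230×1 + 927×2 = 1008 + 3773 + 2220 + 12230 + 1854 = 21085
ΣP(2002)Q(2001) = 63×21 + 343×12 + 222×9 + 12230×1 + 927×3 = 1323 + 4116 + 1998 + 12230 + 2781 = 22448
P = 21085 / 22448 × 100 = 93.9282
Fisher = √(L × P) = √(94.9490 × 93.9282) = 94.4372

94.44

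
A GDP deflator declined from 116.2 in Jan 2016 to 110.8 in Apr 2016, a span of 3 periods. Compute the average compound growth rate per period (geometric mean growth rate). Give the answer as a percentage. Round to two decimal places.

-1.57%

Growth factor = (110.8/116.2)^(1/3) = (0.953528)^(1/3) = 0.984263
Growth rate = 0.984263 − 1 = -0.015737 = -1.5737%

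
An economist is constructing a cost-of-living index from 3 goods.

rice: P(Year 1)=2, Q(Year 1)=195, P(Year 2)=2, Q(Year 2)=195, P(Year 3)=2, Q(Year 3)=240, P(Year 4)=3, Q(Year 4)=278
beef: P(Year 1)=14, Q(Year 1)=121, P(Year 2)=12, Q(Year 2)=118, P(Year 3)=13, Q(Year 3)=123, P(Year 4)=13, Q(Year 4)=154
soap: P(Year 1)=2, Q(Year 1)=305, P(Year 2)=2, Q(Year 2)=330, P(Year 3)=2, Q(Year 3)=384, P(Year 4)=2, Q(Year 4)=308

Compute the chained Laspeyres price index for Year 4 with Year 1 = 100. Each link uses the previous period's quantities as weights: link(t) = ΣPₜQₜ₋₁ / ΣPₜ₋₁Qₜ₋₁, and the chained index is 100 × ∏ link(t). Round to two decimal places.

Link Year 1→Year 2:
ΣP(Year 2)Q(Year 1) = 2×195 + 12×121 + 2×305 = 390 + 1452 + 610 = 2452
ΣP(Year 1)Q(Year 1) = 2×195 + 14×121 + 2×305 = 390 + 1694 + 610 = 2694
link = 2452/2694 = 0.910171
Link Year 2→Year 3:
ΣP(Year 3)Q(Year 2) = 2×195 + 13×118 + 2×330 = 390 + 1534 + 660 = 2584
ΣP(Year 2)Q(Year 2) = 2×195 + 12×118 + 2×330 = 390 + 1416 + 660 = 2466
link = 2584/2466 = 1.047851
Link Year 3→Year 4:
ΣP(Year 4)Q(Year 3) = 3×240 + 13×123 + 2×384 = 720 + 1599 + 768 = 3087
ΣP(Year 3)Q(Year 3) = 2×240 + 13×123 + 2×384 = 480 + 1599 + 768 = 2847
link = 3087/2847 = 1.084299
Chained index = 100 × 0.910171 × 1.047851 × 1.084299 = 103.4121

103.41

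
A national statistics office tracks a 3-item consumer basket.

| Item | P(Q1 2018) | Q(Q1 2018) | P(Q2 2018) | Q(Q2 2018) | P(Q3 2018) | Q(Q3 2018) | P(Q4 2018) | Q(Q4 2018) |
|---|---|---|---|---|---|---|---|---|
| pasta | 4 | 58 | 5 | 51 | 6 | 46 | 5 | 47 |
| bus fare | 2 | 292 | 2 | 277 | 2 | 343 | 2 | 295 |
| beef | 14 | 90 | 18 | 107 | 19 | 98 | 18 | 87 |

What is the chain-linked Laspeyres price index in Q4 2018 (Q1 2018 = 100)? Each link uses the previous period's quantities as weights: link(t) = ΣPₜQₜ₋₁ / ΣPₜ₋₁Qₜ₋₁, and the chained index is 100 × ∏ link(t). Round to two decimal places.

Link Q1 2018→Q2 2018:
ΣP(Q2 2018)Q(Q1 2018) = 5×58 + 2×292 + 18×90 = 290 + 584 + 1620 = 2494
ΣP(Q1 2018)Q(Q1 2018) = 4×58 + 2×292 + 14×90 = 232 + 584 + 1260 = 2076
link = 2494/2076 = 1.201349
Link Q2 2018→Q3 2018:
ΣP(Q3 2018)Q(Q2 2018) = 6×51 + 2×277 + 19×107 = 306 + 554 + 2033 = 2893
ΣP(Q2 2018)Q(Q2 2018) = 5×51 + 2×277 + 18×107 = 255 + 554 + 1926 = 2735
link = 2893/2735 = 1.057770
Link Q3 2018→Q4 2018:
ΣP(Q4 2018)Q(Q3 2018) = 5×46 + 2×343 + 18×98 = 230 + 686 + 1764 = 2680
ΣP(Q3 2018)Q(Q3 2018) = 6×46 + 2×343 + 19×98 = 276 + 686 + 1862 = 2824
link = 2680/2824 = 0.949008
Chained index = 100 × 1.201349 × 1.057770 × 0.949008 = 120.5953

120.60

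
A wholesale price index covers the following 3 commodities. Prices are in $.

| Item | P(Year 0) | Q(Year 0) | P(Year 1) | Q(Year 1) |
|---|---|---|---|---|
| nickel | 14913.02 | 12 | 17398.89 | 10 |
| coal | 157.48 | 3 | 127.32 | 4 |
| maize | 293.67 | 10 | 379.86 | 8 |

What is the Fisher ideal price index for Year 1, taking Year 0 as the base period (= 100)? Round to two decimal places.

Laspeyres component (base-period weights):
ΣP(Year 1)Q(Year 0) = 17398.89×12 + 127.32×3 + 379.86×10 = 208786.68 + 381.96 + 3798.6 = 212967.24
ΣP(Year 0)Q(Year 0) = 14913.02×12 + 157.48×3 + 293.67×10 = 178956.24 + 472.44 + 2936.7 = 182365.38
L = 212967.24 / 182365.38 × 100 = 116.7805
Paasche component (current-period weights):
ΣP(Year 1)Q(Year 1) = 17398.89×10 + 127.32×4 + 379.86×8 = 173988.9 + 509.28 + 3038.88 = 177537.06
ΣP(Year 0)Q(Year 1) = 14913.02×10 + 157.48×4 + 293.67×8 = 149130.2 + 629.92 + 2349.36 = 152109.48
P = 177537.06 / 152109.48 × 100 = 116.7166
Fisher = √(L × P) = √(116.7805 × 116.7166) = 116.7486

116.75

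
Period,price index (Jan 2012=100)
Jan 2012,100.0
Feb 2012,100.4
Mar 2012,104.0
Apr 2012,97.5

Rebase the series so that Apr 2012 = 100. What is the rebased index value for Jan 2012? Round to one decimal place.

Rebased(Jan 2012) = 100.0 / 97.5 × 100 = 102.5641

102.6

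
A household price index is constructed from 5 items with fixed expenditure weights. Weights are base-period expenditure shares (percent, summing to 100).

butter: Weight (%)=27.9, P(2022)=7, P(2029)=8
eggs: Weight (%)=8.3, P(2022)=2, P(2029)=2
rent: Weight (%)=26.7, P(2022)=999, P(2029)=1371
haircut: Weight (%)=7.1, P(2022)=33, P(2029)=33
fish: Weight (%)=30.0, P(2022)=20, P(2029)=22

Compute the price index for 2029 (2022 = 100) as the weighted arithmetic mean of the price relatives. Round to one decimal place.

butter: 27.9 × (8/7) = 27.9 × 1.142857 = 31.8857
eggs: 8.3 × (2/2) = 8.3 × 1.000000 = 8.3000
rent: 26.7 × (1371/999) = 26.7 × 1.372372 = 36.6423
haircut: 7.1 × (33/33) = 7.1 × 1.000000 = 7.1000
fish: 30.0 × (22/20) = 30.0 × 1.100000 = 33.0000
Index = Σ wᵢ·(p₁ᵢ/p₀ᵢ) = 31.8857 + 8.3000 + 36.6423 + 7.1000 + 33.0000 = 116.9281

116.9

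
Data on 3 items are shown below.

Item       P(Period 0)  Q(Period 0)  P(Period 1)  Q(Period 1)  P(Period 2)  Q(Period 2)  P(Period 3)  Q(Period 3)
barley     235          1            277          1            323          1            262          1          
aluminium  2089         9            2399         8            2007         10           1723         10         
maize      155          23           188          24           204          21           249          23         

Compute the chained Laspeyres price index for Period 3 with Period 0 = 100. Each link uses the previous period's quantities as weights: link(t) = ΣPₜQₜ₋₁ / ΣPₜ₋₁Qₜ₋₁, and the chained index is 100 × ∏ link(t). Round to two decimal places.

Link Period 0→Period 1:
ΣP(Period 1)Q(Period 0) = 277×1 + 2399×9 + 188×23 = 277 + 21591 + 4324 = 26192
ΣP(Period 0)Q(Period 0) = 235×1 + 2089×9 + 155×23 = 235 + 18801 + 3565 = 22601
link = 26192/22601 = 1.158887
Link Period 1→Period 2:
ΣP(Period 2)Q(Period 1) = 323×1 + 2007×8 + 204×24 = 323 + 16056 + 4896 = 21275
ΣP(Period 1)Q(Period 1) = 277×1 + 2399×8 + 188×24 = 277 + 19192 + 4512 = 23981
link = 21275/23981 = 0.887161
Link Period 2→Period 3:
ΣP(Period 3)Q(Period 2) = 262×1 + 1723×10 + 249×21 = 262 + 17230 + 5229 = 22721
ΣP(Period 2)Q(Period 2) = 323×1 + 2007×10 + 204×21 = 323 + 20070 + 4284 = 24677
link = 22721/24677 = 0.920736
Chained index = 100 × 1.158887 × 0.887161 × 0.920736 = 94.6626

94.66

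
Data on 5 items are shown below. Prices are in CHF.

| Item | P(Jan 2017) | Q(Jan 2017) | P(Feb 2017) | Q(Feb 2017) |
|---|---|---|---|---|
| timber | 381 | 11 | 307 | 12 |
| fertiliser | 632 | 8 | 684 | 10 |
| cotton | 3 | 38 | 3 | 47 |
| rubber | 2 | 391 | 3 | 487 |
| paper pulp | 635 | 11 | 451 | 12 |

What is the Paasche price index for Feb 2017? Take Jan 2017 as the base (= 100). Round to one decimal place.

89.4

Paasche price index uses current-period quantities as weights.
ΣP(Feb 2017)·Q(Feb 2017) = 307×12 + 684×10 + 3×47 + 3×487 + 451×12 = 3684 + 6840 + 141 + 1461 + 5412 = 17538
ΣP(Jan 2017)·Q(Feb 2017) = 381×12 + 632×10 + 3×47 + 2×487 + 635×12 = 4572 + 6320 + 141 + 974 + 7620 = 19627
Index = 17538 / 19627 × 100 = 89.3565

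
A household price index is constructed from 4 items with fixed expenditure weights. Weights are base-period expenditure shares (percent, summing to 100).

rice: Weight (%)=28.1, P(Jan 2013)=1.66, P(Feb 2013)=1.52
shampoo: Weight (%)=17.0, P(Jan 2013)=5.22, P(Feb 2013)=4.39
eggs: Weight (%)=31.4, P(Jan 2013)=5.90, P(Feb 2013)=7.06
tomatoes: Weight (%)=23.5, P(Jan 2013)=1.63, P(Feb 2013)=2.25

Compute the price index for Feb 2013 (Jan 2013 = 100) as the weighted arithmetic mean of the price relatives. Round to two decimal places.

rice: 28.1 × (1.52/1.66) = 28.1 × 0.915663 = 25.7301
shampoo: 17.0 × (4.39/5.22) = 17.0 × 0.840996 = 14.2969
eggs: 31.4 × (7.06/5.90) = 31.4 × 1.196610 = 37.5736
tomatoes: 23.5 × (2.25/1.63) = 23.5 × 1.380368 = 32.4387
Index = Σ wᵢ·(p₁ᵢ/p₀ᵢ) = 25.7301 + 14.2969 + 37.5736 + 32.4387 = 110.0393

110.04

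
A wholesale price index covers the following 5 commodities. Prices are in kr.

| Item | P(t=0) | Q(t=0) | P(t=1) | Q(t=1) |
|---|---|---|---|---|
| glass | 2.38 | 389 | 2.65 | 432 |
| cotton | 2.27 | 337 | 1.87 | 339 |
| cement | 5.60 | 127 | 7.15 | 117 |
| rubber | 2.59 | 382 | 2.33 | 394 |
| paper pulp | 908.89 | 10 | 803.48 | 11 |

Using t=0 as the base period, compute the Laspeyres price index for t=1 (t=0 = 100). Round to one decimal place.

92.1

Laspeyres price index uses base-period quantities as weights.
ΣP(t=1)·Q(t=0) = 2.65×389 + 1.87×337 + 7.15×127 + 2.33×382 + 803.48×10 = 1030.85 + 630.19 + 908.05 + 890.06 + 8034.8 = 11493.95
ΣP(t=0)·Q(t=0) = 2.38×389 + 2.27×337 + 5.60×127 + 2.59×382 + 908.89×10 = 925.82 + 764.99 + 711.2 + 989.38 + 9088.9 = 12480.29
Index = 11493.95 / 12480.29 × 100 = 92.0968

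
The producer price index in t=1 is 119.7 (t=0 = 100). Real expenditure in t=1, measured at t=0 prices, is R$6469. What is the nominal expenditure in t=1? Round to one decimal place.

Nominal = Real × (Index/100) = 6469 × (119.7/100)
        = 6469 × 1.197 = 7743.3930

7743.4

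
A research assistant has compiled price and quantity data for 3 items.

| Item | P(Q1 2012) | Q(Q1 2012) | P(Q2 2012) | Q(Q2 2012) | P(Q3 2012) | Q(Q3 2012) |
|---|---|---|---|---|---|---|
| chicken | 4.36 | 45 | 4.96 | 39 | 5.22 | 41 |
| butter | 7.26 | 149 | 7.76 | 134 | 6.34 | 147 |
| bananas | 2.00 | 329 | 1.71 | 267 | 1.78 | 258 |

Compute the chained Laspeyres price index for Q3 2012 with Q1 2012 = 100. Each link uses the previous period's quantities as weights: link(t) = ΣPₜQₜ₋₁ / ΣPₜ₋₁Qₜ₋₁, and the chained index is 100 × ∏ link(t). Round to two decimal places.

90.73

Link Q1 2012→Q2 2012:
ΣP(Q2 2012)Q(Q1 2012) = 4.96×45 + 7.76×149 + 1.71×329 = 223.2 + 1156.24 + 562.59 = 1942.03
ΣP(Q1 2012)Q(Q1 2012) = 4.36×45 + 7.26×149 + 2.00×329 = 196.2 + 1081.74 + 658 = 1935.94
link = 1942.03/1935.94 = 1.003146
Link Q2 2012→Q3 2012:
ΣP(Q3 2012)Q(Q2 2012) = 5.22×39 + 6.34×134 + 1.78×267 = 203.58 + 849.56 + 475.26 = 1528.4
ΣP(Q2 2012)Q(Q2 2012) = 4.96×39 + 7.76×134 + 1.71×267 = 193.44 + 1039.84 + 456.57 = 1689.85
link = 1528.4/1689.85 = 0.904459
Chained index = 100 × 1.003146 × 0.904459 = 90.7304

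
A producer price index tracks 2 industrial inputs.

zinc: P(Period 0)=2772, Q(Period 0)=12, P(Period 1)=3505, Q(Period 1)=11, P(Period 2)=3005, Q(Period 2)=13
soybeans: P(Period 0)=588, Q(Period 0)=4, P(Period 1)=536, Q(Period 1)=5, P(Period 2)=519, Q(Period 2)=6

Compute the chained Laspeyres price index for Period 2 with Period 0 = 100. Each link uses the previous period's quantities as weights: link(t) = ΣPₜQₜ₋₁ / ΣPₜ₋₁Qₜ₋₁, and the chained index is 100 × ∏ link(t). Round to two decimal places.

107.30

Link Period 0→Period 1:
ΣP(Period 1)Q(Period 0) = 3505×12 + 536×4 = 42060 + 2144 = 44204
ΣP(Period 0)Q(Period 0) = 2772×12 + 588×4 = 33264 + 2352 = 35616
link = 44204/35616 = 1.241128
Link Period 1→Period 2:
ΣP(Period 2)Q(Period 1) = 3005×11 + 519×5 = 33055 + 2595 = 35650
ΣP(Period 1)Q(Period 1) = 3505×11 + 536×5 = 38555 + 2680 = 41235
link = 35650/41235 = 0.864557
Chained index = 100 × 1.241128 × 0.864557 = 107.3025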